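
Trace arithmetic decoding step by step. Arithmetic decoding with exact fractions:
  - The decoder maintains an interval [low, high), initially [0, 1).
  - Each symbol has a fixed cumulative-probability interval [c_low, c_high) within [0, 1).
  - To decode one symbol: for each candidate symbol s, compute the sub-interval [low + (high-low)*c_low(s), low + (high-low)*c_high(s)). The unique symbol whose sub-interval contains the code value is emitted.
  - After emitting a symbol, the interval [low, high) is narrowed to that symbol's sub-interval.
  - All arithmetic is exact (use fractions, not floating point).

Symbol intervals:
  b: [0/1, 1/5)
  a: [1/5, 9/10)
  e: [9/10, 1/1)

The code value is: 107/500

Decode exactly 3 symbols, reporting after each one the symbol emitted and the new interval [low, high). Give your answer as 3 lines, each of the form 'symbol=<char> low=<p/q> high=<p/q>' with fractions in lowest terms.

Answer: symbol=a low=1/5 high=9/10
symbol=b low=1/5 high=17/50
symbol=b low=1/5 high=57/250

Derivation:
Step 1: interval [0/1, 1/1), width = 1/1 - 0/1 = 1/1
  'b': [0/1 + 1/1*0/1, 0/1 + 1/1*1/5) = [0/1, 1/5)
  'a': [0/1 + 1/1*1/5, 0/1 + 1/1*9/10) = [1/5, 9/10) <- contains code 107/500
  'e': [0/1 + 1/1*9/10, 0/1 + 1/1*1/1) = [9/10, 1/1)
  emit 'a', narrow to [1/5, 9/10)
Step 2: interval [1/5, 9/10), width = 9/10 - 1/5 = 7/10
  'b': [1/5 + 7/10*0/1, 1/5 + 7/10*1/5) = [1/5, 17/50) <- contains code 107/500
  'a': [1/5 + 7/10*1/5, 1/5 + 7/10*9/10) = [17/50, 83/100)
  'e': [1/5 + 7/10*9/10, 1/5 + 7/10*1/1) = [83/100, 9/10)
  emit 'b', narrow to [1/5, 17/50)
Step 3: interval [1/5, 17/50), width = 17/50 - 1/5 = 7/50
  'b': [1/5 + 7/50*0/1, 1/5 + 7/50*1/5) = [1/5, 57/250) <- contains code 107/500
  'a': [1/5 + 7/50*1/5, 1/5 + 7/50*9/10) = [57/250, 163/500)
  'e': [1/5 + 7/50*9/10, 1/5 + 7/50*1/1) = [163/500, 17/50)
  emit 'b', narrow to [1/5, 57/250)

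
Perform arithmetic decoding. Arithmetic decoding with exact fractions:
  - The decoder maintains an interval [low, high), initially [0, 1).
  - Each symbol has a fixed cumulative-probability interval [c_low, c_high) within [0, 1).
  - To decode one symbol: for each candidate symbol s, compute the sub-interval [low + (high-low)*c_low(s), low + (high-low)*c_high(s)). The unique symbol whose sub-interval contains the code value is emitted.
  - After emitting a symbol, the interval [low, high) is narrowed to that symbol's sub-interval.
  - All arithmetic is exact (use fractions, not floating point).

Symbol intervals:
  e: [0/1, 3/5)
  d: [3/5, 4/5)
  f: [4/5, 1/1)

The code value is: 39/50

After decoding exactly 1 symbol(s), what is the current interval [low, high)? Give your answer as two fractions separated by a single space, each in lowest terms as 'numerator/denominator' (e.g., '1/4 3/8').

Answer: 3/5 4/5

Derivation:
Step 1: interval [0/1, 1/1), width = 1/1 - 0/1 = 1/1
  'e': [0/1 + 1/1*0/1, 0/1 + 1/1*3/5) = [0/1, 3/5)
  'd': [0/1 + 1/1*3/5, 0/1 + 1/1*4/5) = [3/5, 4/5) <- contains code 39/50
  'f': [0/1 + 1/1*4/5, 0/1 + 1/1*1/1) = [4/5, 1/1)
  emit 'd', narrow to [3/5, 4/5)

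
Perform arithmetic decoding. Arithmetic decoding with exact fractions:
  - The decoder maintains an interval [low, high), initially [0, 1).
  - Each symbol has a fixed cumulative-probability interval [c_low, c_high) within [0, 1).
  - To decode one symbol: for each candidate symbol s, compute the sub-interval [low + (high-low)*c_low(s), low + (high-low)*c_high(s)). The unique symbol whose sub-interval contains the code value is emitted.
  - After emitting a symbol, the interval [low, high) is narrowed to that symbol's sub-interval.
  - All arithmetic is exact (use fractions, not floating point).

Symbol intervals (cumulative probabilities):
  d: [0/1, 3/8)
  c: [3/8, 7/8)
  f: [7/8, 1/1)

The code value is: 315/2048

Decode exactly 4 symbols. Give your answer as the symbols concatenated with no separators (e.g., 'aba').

Answer: dcdd

Derivation:
Step 1: interval [0/1, 1/1), width = 1/1 - 0/1 = 1/1
  'd': [0/1 + 1/1*0/1, 0/1 + 1/1*3/8) = [0/1, 3/8) <- contains code 315/2048
  'c': [0/1 + 1/1*3/8, 0/1 + 1/1*7/8) = [3/8, 7/8)
  'f': [0/1 + 1/1*7/8, 0/1 + 1/1*1/1) = [7/8, 1/1)
  emit 'd', narrow to [0/1, 3/8)
Step 2: interval [0/1, 3/8), width = 3/8 - 0/1 = 3/8
  'd': [0/1 + 3/8*0/1, 0/1 + 3/8*3/8) = [0/1, 9/64)
  'c': [0/1 + 3/8*3/8, 0/1 + 3/8*7/8) = [9/64, 21/64) <- contains code 315/2048
  'f': [0/1 + 3/8*7/8, 0/1 + 3/8*1/1) = [21/64, 3/8)
  emit 'c', narrow to [9/64, 21/64)
Step 3: interval [9/64, 21/64), width = 21/64 - 9/64 = 3/16
  'd': [9/64 + 3/16*0/1, 9/64 + 3/16*3/8) = [9/64, 27/128) <- contains code 315/2048
  'c': [9/64 + 3/16*3/8, 9/64 + 3/16*7/8) = [27/128, 39/128)
  'f': [9/64 + 3/16*7/8, 9/64 + 3/16*1/1) = [39/128, 21/64)
  emit 'd', narrow to [9/64, 27/128)
Step 4: interval [9/64, 27/128), width = 27/128 - 9/64 = 9/128
  'd': [9/64 + 9/128*0/1, 9/64 + 9/128*3/8) = [9/64, 171/1024) <- contains code 315/2048
  'c': [9/64 + 9/128*3/8, 9/64 + 9/128*7/8) = [171/1024, 207/1024)
  'f': [9/64 + 9/128*7/8, 9/64 + 9/128*1/1) = [207/1024, 27/128)
  emit 'd', narrow to [9/64, 171/1024)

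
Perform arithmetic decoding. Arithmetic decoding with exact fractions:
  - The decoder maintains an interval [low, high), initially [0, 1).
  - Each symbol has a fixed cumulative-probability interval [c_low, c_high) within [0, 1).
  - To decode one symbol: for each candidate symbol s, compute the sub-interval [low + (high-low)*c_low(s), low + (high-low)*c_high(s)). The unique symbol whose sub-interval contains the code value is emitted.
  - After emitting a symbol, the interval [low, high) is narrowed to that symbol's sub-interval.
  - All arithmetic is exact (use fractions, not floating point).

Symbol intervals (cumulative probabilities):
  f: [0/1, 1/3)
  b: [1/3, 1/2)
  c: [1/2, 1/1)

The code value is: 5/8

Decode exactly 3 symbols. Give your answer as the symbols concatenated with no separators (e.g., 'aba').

Answer: cfc

Derivation:
Step 1: interval [0/1, 1/1), width = 1/1 - 0/1 = 1/1
  'f': [0/1 + 1/1*0/1, 0/1 + 1/1*1/3) = [0/1, 1/3)
  'b': [0/1 + 1/1*1/3, 0/1 + 1/1*1/2) = [1/3, 1/2)
  'c': [0/1 + 1/1*1/2, 0/1 + 1/1*1/1) = [1/2, 1/1) <- contains code 5/8
  emit 'c', narrow to [1/2, 1/1)
Step 2: interval [1/2, 1/1), width = 1/1 - 1/2 = 1/2
  'f': [1/2 + 1/2*0/1, 1/2 + 1/2*1/3) = [1/2, 2/3) <- contains code 5/8
  'b': [1/2 + 1/2*1/3, 1/2 + 1/2*1/2) = [2/3, 3/4)
  'c': [1/2 + 1/2*1/2, 1/2 + 1/2*1/1) = [3/4, 1/1)
  emit 'f', narrow to [1/2, 2/3)
Step 3: interval [1/2, 2/3), width = 2/3 - 1/2 = 1/6
  'f': [1/2 + 1/6*0/1, 1/2 + 1/6*1/3) = [1/2, 5/9)
  'b': [1/2 + 1/6*1/3, 1/2 + 1/6*1/2) = [5/9, 7/12)
  'c': [1/2 + 1/6*1/2, 1/2 + 1/6*1/1) = [7/12, 2/3) <- contains code 5/8
  emit 'c', narrow to [7/12, 2/3)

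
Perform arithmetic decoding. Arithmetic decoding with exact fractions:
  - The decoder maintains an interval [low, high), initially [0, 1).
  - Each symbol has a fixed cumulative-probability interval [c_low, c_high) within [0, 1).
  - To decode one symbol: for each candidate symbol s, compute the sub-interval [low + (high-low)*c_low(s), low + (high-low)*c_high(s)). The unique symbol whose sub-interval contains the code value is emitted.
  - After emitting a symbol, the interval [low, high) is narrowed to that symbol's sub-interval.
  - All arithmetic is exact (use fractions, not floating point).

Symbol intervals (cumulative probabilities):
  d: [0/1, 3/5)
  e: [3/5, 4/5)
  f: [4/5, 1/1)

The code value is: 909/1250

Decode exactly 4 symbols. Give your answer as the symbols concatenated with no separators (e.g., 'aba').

Answer: eedd

Derivation:
Step 1: interval [0/1, 1/1), width = 1/1 - 0/1 = 1/1
  'd': [0/1 + 1/1*0/1, 0/1 + 1/1*3/5) = [0/1, 3/5)
  'e': [0/1 + 1/1*3/5, 0/1 + 1/1*4/5) = [3/5, 4/5) <- contains code 909/1250
  'f': [0/1 + 1/1*4/5, 0/1 + 1/1*1/1) = [4/5, 1/1)
  emit 'e', narrow to [3/5, 4/5)
Step 2: interval [3/5, 4/5), width = 4/5 - 3/5 = 1/5
  'd': [3/5 + 1/5*0/1, 3/5 + 1/5*3/5) = [3/5, 18/25)
  'e': [3/5 + 1/5*3/5, 3/5 + 1/5*4/5) = [18/25, 19/25) <- contains code 909/1250
  'f': [3/5 + 1/5*4/5, 3/5 + 1/5*1/1) = [19/25, 4/5)
  emit 'e', narrow to [18/25, 19/25)
Step 3: interval [18/25, 19/25), width = 19/25 - 18/25 = 1/25
  'd': [18/25 + 1/25*0/1, 18/25 + 1/25*3/5) = [18/25, 93/125) <- contains code 909/1250
  'e': [18/25 + 1/25*3/5, 18/25 + 1/25*4/5) = [93/125, 94/125)
  'f': [18/25 + 1/25*4/5, 18/25 + 1/25*1/1) = [94/125, 19/25)
  emit 'd', narrow to [18/25, 93/125)
Step 4: interval [18/25, 93/125), width = 93/125 - 18/25 = 3/125
  'd': [18/25 + 3/125*0/1, 18/25 + 3/125*3/5) = [18/25, 459/625) <- contains code 909/1250
  'e': [18/25 + 3/125*3/5, 18/25 + 3/125*4/5) = [459/625, 462/625)
  'f': [18/25 + 3/125*4/5, 18/25 + 3/125*1/1) = [462/625, 93/125)
  emit 'd', narrow to [18/25, 459/625)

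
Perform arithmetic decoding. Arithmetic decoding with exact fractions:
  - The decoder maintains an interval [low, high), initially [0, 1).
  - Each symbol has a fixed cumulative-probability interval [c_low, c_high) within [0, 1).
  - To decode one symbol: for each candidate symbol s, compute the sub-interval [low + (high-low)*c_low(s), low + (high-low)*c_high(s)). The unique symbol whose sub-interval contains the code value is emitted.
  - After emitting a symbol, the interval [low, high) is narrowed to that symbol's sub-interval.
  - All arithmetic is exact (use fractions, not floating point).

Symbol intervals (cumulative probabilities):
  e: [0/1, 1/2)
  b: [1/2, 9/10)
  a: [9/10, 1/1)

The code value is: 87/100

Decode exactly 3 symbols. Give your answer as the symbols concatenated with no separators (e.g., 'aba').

Answer: bae

Derivation:
Step 1: interval [0/1, 1/1), width = 1/1 - 0/1 = 1/1
  'e': [0/1 + 1/1*0/1, 0/1 + 1/1*1/2) = [0/1, 1/2)
  'b': [0/1 + 1/1*1/2, 0/1 + 1/1*9/10) = [1/2, 9/10) <- contains code 87/100
  'a': [0/1 + 1/1*9/10, 0/1 + 1/1*1/1) = [9/10, 1/1)
  emit 'b', narrow to [1/2, 9/10)
Step 2: interval [1/2, 9/10), width = 9/10 - 1/2 = 2/5
  'e': [1/2 + 2/5*0/1, 1/2 + 2/5*1/2) = [1/2, 7/10)
  'b': [1/2 + 2/5*1/2, 1/2 + 2/5*9/10) = [7/10, 43/50)
  'a': [1/2 + 2/5*9/10, 1/2 + 2/5*1/1) = [43/50, 9/10) <- contains code 87/100
  emit 'a', narrow to [43/50, 9/10)
Step 3: interval [43/50, 9/10), width = 9/10 - 43/50 = 1/25
  'e': [43/50 + 1/25*0/1, 43/50 + 1/25*1/2) = [43/50, 22/25) <- contains code 87/100
  'b': [43/50 + 1/25*1/2, 43/50 + 1/25*9/10) = [22/25, 112/125)
  'a': [43/50 + 1/25*9/10, 43/50 + 1/25*1/1) = [112/125, 9/10)
  emit 'e', narrow to [43/50, 22/25)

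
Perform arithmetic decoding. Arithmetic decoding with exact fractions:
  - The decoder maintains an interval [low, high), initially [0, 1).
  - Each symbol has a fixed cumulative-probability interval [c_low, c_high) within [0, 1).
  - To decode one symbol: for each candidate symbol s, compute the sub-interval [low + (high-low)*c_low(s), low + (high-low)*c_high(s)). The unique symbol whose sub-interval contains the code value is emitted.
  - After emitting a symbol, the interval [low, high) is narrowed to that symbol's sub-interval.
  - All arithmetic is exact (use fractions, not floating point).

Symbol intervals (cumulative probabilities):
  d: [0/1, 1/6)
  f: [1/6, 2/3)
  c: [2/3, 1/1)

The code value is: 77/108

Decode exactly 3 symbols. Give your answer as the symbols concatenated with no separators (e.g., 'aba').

Answer: cdc

Derivation:
Step 1: interval [0/1, 1/1), width = 1/1 - 0/1 = 1/1
  'd': [0/1 + 1/1*0/1, 0/1 + 1/1*1/6) = [0/1, 1/6)
  'f': [0/1 + 1/1*1/6, 0/1 + 1/1*2/3) = [1/6, 2/3)
  'c': [0/1 + 1/1*2/3, 0/1 + 1/1*1/1) = [2/3, 1/1) <- contains code 77/108
  emit 'c', narrow to [2/3, 1/1)
Step 2: interval [2/3, 1/1), width = 1/1 - 2/3 = 1/3
  'd': [2/3 + 1/3*0/1, 2/3 + 1/3*1/6) = [2/3, 13/18) <- contains code 77/108
  'f': [2/3 + 1/3*1/6, 2/3 + 1/3*2/3) = [13/18, 8/9)
  'c': [2/3 + 1/3*2/3, 2/3 + 1/3*1/1) = [8/9, 1/1)
  emit 'd', narrow to [2/3, 13/18)
Step 3: interval [2/3, 13/18), width = 13/18 - 2/3 = 1/18
  'd': [2/3 + 1/18*0/1, 2/3 + 1/18*1/6) = [2/3, 73/108)
  'f': [2/3 + 1/18*1/6, 2/3 + 1/18*2/3) = [73/108, 19/27)
  'c': [2/3 + 1/18*2/3, 2/3 + 1/18*1/1) = [19/27, 13/18) <- contains code 77/108
  emit 'c', narrow to [19/27, 13/18)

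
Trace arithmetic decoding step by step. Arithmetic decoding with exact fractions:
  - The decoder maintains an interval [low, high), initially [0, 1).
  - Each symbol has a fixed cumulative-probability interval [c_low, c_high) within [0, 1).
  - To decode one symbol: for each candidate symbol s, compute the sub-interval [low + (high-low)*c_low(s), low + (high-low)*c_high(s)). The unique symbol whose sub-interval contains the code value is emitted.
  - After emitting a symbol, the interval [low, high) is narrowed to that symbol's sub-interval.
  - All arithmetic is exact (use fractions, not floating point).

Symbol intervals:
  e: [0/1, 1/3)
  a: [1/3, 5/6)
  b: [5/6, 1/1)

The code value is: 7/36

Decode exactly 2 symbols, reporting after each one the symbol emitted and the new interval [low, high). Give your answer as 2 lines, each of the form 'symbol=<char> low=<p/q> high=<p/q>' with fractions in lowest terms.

Step 1: interval [0/1, 1/1), width = 1/1 - 0/1 = 1/1
  'e': [0/1 + 1/1*0/1, 0/1 + 1/1*1/3) = [0/1, 1/3) <- contains code 7/36
  'a': [0/1 + 1/1*1/3, 0/1 + 1/1*5/6) = [1/3, 5/6)
  'b': [0/1 + 1/1*5/6, 0/1 + 1/1*1/1) = [5/6, 1/1)
  emit 'e', narrow to [0/1, 1/3)
Step 2: interval [0/1, 1/3), width = 1/3 - 0/1 = 1/3
  'e': [0/1 + 1/3*0/1, 0/1 + 1/3*1/3) = [0/1, 1/9)
  'a': [0/1 + 1/3*1/3, 0/1 + 1/3*5/6) = [1/9, 5/18) <- contains code 7/36
  'b': [0/1 + 1/3*5/6, 0/1 + 1/3*1/1) = [5/18, 1/3)
  emit 'a', narrow to [1/9, 5/18)

Answer: symbol=e low=0/1 high=1/3
symbol=a low=1/9 high=5/18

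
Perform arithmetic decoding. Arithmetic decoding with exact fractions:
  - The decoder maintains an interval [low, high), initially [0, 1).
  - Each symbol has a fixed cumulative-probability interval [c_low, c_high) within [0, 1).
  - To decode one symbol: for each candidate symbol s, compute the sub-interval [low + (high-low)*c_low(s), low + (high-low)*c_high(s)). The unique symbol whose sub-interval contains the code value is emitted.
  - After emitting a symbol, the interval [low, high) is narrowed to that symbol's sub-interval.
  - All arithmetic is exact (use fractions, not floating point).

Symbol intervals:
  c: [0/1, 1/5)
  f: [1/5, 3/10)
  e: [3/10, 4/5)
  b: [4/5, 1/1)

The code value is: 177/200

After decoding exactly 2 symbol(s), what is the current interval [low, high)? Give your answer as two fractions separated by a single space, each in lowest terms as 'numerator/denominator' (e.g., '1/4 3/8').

Answer: 43/50 24/25

Derivation:
Step 1: interval [0/1, 1/1), width = 1/1 - 0/1 = 1/1
  'c': [0/1 + 1/1*0/1, 0/1 + 1/1*1/5) = [0/1, 1/5)
  'f': [0/1 + 1/1*1/5, 0/1 + 1/1*3/10) = [1/5, 3/10)
  'e': [0/1 + 1/1*3/10, 0/1 + 1/1*4/5) = [3/10, 4/5)
  'b': [0/1 + 1/1*4/5, 0/1 + 1/1*1/1) = [4/5, 1/1) <- contains code 177/200
  emit 'b', narrow to [4/5, 1/1)
Step 2: interval [4/5, 1/1), width = 1/1 - 4/5 = 1/5
  'c': [4/5 + 1/5*0/1, 4/5 + 1/5*1/5) = [4/5, 21/25)
  'f': [4/5 + 1/5*1/5, 4/5 + 1/5*3/10) = [21/25, 43/50)
  'e': [4/5 + 1/5*3/10, 4/5 + 1/5*4/5) = [43/50, 24/25) <- contains code 177/200
  'b': [4/5 + 1/5*4/5, 4/5 + 1/5*1/1) = [24/25, 1/1)
  emit 'e', narrow to [43/50, 24/25)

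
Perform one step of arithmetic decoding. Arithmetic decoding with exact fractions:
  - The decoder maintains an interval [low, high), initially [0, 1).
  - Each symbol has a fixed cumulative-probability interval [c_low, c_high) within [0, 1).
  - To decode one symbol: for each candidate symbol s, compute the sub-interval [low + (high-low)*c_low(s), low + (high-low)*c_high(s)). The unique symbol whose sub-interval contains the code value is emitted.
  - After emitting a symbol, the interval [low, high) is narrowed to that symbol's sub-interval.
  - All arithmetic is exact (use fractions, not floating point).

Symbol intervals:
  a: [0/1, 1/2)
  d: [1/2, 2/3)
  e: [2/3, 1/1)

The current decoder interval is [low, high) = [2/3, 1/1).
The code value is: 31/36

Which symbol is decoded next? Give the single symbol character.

Answer: d

Derivation:
Interval width = high − low = 1/1 − 2/3 = 1/3
Scaled code = (code − low) / width = (31/36 − 2/3) / 1/3 = 7/12
  a: [0/1, 1/2) 
  d: [1/2, 2/3) ← scaled code falls here ✓
  e: [2/3, 1/1) 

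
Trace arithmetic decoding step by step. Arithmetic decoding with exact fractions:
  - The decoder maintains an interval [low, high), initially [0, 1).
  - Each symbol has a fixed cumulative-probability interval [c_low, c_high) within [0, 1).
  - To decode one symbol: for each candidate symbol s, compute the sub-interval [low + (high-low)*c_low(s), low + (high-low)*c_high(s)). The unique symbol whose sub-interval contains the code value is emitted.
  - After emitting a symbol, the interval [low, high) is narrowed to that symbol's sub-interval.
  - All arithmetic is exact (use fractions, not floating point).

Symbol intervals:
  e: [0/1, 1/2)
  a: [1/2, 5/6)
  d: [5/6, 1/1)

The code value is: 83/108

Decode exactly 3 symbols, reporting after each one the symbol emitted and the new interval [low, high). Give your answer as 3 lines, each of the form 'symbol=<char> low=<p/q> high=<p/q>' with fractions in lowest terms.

Step 1: interval [0/1, 1/1), width = 1/1 - 0/1 = 1/1
  'e': [0/1 + 1/1*0/1, 0/1 + 1/1*1/2) = [0/1, 1/2)
  'a': [0/1 + 1/1*1/2, 0/1 + 1/1*5/6) = [1/2, 5/6) <- contains code 83/108
  'd': [0/1 + 1/1*5/6, 0/1 + 1/1*1/1) = [5/6, 1/1)
  emit 'a', narrow to [1/2, 5/6)
Step 2: interval [1/2, 5/6), width = 5/6 - 1/2 = 1/3
  'e': [1/2 + 1/3*0/1, 1/2 + 1/3*1/2) = [1/2, 2/3)
  'a': [1/2 + 1/3*1/2, 1/2 + 1/3*5/6) = [2/3, 7/9) <- contains code 83/108
  'd': [1/2 + 1/3*5/6, 1/2 + 1/3*1/1) = [7/9, 5/6)
  emit 'a', narrow to [2/3, 7/9)
Step 3: interval [2/3, 7/9), width = 7/9 - 2/3 = 1/9
  'e': [2/3 + 1/9*0/1, 2/3 + 1/9*1/2) = [2/3, 13/18)
  'a': [2/3 + 1/9*1/2, 2/3 + 1/9*5/6) = [13/18, 41/54)
  'd': [2/3 + 1/9*5/6, 2/3 + 1/9*1/1) = [41/54, 7/9) <- contains code 83/108
  emit 'd', narrow to [41/54, 7/9)

Answer: symbol=a low=1/2 high=5/6
symbol=a low=2/3 high=7/9
symbol=d low=41/54 high=7/9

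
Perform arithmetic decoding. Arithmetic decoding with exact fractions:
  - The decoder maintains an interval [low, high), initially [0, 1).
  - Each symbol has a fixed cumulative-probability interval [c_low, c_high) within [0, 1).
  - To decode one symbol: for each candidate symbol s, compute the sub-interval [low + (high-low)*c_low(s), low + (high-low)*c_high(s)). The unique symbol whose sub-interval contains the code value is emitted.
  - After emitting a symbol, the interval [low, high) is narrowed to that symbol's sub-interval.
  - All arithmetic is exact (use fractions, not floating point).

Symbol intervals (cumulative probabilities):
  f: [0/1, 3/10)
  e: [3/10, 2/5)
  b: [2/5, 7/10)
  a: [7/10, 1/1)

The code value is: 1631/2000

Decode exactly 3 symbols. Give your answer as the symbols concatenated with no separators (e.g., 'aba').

Step 1: interval [0/1, 1/1), width = 1/1 - 0/1 = 1/1
  'f': [0/1 + 1/1*0/1, 0/1 + 1/1*3/10) = [0/1, 3/10)
  'e': [0/1 + 1/1*3/10, 0/1 + 1/1*2/5) = [3/10, 2/5)
  'b': [0/1 + 1/1*2/5, 0/1 + 1/1*7/10) = [2/5, 7/10)
  'a': [0/1 + 1/1*7/10, 0/1 + 1/1*1/1) = [7/10, 1/1) <- contains code 1631/2000
  emit 'a', narrow to [7/10, 1/1)
Step 2: interval [7/10, 1/1), width = 1/1 - 7/10 = 3/10
  'f': [7/10 + 3/10*0/1, 7/10 + 3/10*3/10) = [7/10, 79/100)
  'e': [7/10 + 3/10*3/10, 7/10 + 3/10*2/5) = [79/100, 41/50) <- contains code 1631/2000
  'b': [7/10 + 3/10*2/5, 7/10 + 3/10*7/10) = [41/50, 91/100)
  'a': [7/10 + 3/10*7/10, 7/10 + 3/10*1/1) = [91/100, 1/1)
  emit 'e', narrow to [79/100, 41/50)
Step 3: interval [79/100, 41/50), width = 41/50 - 79/100 = 3/100
  'f': [79/100 + 3/100*0/1, 79/100 + 3/100*3/10) = [79/100, 799/1000)
  'e': [79/100 + 3/100*3/10, 79/100 + 3/100*2/5) = [799/1000, 401/500)
  'b': [79/100 + 3/100*2/5, 79/100 + 3/100*7/10) = [401/500, 811/1000)
  'a': [79/100 + 3/100*7/10, 79/100 + 3/100*1/1) = [811/1000, 41/50) <- contains code 1631/2000
  emit 'a', narrow to [811/1000, 41/50)

Answer: aea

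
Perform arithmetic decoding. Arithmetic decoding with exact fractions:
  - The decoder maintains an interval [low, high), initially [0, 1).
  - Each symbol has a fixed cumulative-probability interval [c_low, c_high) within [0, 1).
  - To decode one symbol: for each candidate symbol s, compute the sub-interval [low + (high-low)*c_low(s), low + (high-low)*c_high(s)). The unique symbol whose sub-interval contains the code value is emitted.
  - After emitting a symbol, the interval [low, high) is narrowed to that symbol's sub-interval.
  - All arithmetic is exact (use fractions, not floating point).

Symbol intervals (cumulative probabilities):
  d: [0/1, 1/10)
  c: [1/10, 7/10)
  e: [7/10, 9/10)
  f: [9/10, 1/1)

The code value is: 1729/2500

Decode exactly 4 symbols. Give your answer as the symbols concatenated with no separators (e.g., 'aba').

Step 1: interval [0/1, 1/1), width = 1/1 - 0/1 = 1/1
  'd': [0/1 + 1/1*0/1, 0/1 + 1/1*1/10) = [0/1, 1/10)
  'c': [0/1 + 1/1*1/10, 0/1 + 1/1*7/10) = [1/10, 7/10) <- contains code 1729/2500
  'e': [0/1 + 1/1*7/10, 0/1 + 1/1*9/10) = [7/10, 9/10)
  'f': [0/1 + 1/1*9/10, 0/1 + 1/1*1/1) = [9/10, 1/1)
  emit 'c', narrow to [1/10, 7/10)
Step 2: interval [1/10, 7/10), width = 7/10 - 1/10 = 3/5
  'd': [1/10 + 3/5*0/1, 1/10 + 3/5*1/10) = [1/10, 4/25)
  'c': [1/10 + 3/5*1/10, 1/10 + 3/5*7/10) = [4/25, 13/25)
  'e': [1/10 + 3/5*7/10, 1/10 + 3/5*9/10) = [13/25, 16/25)
  'f': [1/10 + 3/5*9/10, 1/10 + 3/5*1/1) = [16/25, 7/10) <- contains code 1729/2500
  emit 'f', narrow to [16/25, 7/10)
Step 3: interval [16/25, 7/10), width = 7/10 - 16/25 = 3/50
  'd': [16/25 + 3/50*0/1, 16/25 + 3/50*1/10) = [16/25, 323/500)
  'c': [16/25 + 3/50*1/10, 16/25 + 3/50*7/10) = [323/500, 341/500)
  'e': [16/25 + 3/50*7/10, 16/25 + 3/50*9/10) = [341/500, 347/500) <- contains code 1729/2500
  'f': [16/25 + 3/50*9/10, 16/25 + 3/50*1/1) = [347/500, 7/10)
  emit 'e', narrow to [341/500, 347/500)
Step 4: interval [341/500, 347/500), width = 347/500 - 341/500 = 3/250
  'd': [341/500 + 3/250*0/1, 341/500 + 3/250*1/10) = [341/500, 427/625)
  'c': [341/500 + 3/250*1/10, 341/500 + 3/250*7/10) = [427/625, 863/1250)
  'e': [341/500 + 3/250*7/10, 341/500 + 3/250*9/10) = [863/1250, 433/625) <- contains code 1729/2500
  'f': [341/500 + 3/250*9/10, 341/500 + 3/250*1/1) = [433/625, 347/500)
  emit 'e', narrow to [863/1250, 433/625)

Answer: cfee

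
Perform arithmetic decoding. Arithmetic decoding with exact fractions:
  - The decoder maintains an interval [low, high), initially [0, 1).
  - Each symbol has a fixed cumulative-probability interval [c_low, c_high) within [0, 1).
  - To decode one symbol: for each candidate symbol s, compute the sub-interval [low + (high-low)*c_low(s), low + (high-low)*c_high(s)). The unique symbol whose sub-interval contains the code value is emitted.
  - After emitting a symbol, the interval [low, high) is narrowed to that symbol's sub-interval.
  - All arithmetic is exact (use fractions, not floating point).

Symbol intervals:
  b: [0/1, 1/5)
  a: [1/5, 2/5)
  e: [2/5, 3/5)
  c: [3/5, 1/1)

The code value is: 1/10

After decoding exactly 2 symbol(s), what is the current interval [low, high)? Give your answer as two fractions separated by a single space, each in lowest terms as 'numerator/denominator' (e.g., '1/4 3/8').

Answer: 2/25 3/25

Derivation:
Step 1: interval [0/1, 1/1), width = 1/1 - 0/1 = 1/1
  'b': [0/1 + 1/1*0/1, 0/1 + 1/1*1/5) = [0/1, 1/5) <- contains code 1/10
  'a': [0/1 + 1/1*1/5, 0/1 + 1/1*2/5) = [1/5, 2/5)
  'e': [0/1 + 1/1*2/5, 0/1 + 1/1*3/5) = [2/5, 3/5)
  'c': [0/1 + 1/1*3/5, 0/1 + 1/1*1/1) = [3/5, 1/1)
  emit 'b', narrow to [0/1, 1/5)
Step 2: interval [0/1, 1/5), width = 1/5 - 0/1 = 1/5
  'b': [0/1 + 1/5*0/1, 0/1 + 1/5*1/5) = [0/1, 1/25)
  'a': [0/1 + 1/5*1/5, 0/1 + 1/5*2/5) = [1/25, 2/25)
  'e': [0/1 + 1/5*2/5, 0/1 + 1/5*3/5) = [2/25, 3/25) <- contains code 1/10
  'c': [0/1 + 1/5*3/5, 0/1 + 1/5*1/1) = [3/25, 1/5)
  emit 'e', narrow to [2/25, 3/25)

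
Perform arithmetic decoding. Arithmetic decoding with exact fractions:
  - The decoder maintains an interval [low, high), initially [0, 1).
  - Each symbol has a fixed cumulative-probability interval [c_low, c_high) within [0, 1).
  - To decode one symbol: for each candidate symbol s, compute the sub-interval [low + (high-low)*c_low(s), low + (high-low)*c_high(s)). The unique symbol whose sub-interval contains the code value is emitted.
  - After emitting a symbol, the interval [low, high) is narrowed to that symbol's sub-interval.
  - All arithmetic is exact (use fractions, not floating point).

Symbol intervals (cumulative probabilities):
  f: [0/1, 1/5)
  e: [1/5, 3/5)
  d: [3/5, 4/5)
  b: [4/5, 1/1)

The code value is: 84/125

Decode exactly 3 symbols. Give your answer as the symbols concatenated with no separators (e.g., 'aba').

Step 1: interval [0/1, 1/1), width = 1/1 - 0/1 = 1/1
  'f': [0/1 + 1/1*0/1, 0/1 + 1/1*1/5) = [0/1, 1/5)
  'e': [0/1 + 1/1*1/5, 0/1 + 1/1*3/5) = [1/5, 3/5)
  'd': [0/1 + 1/1*3/5, 0/1 + 1/1*4/5) = [3/5, 4/5) <- contains code 84/125
  'b': [0/1 + 1/1*4/5, 0/1 + 1/1*1/1) = [4/5, 1/1)
  emit 'd', narrow to [3/5, 4/5)
Step 2: interval [3/5, 4/5), width = 4/5 - 3/5 = 1/5
  'f': [3/5 + 1/5*0/1, 3/5 + 1/5*1/5) = [3/5, 16/25)
  'e': [3/5 + 1/5*1/5, 3/5 + 1/5*3/5) = [16/25, 18/25) <- contains code 84/125
  'd': [3/5 + 1/5*3/5, 3/5 + 1/5*4/5) = [18/25, 19/25)
  'b': [3/5 + 1/5*4/5, 3/5 + 1/5*1/1) = [19/25, 4/5)
  emit 'e', narrow to [16/25, 18/25)
Step 3: interval [16/25, 18/25), width = 18/25 - 16/25 = 2/25
  'f': [16/25 + 2/25*0/1, 16/25 + 2/25*1/5) = [16/25, 82/125)
  'e': [16/25 + 2/25*1/5, 16/25 + 2/25*3/5) = [82/125, 86/125) <- contains code 84/125
  'd': [16/25 + 2/25*3/5, 16/25 + 2/25*4/5) = [86/125, 88/125)
  'b': [16/25 + 2/25*4/5, 16/25 + 2/25*1/1) = [88/125, 18/25)
  emit 'e', narrow to [82/125, 86/125)

Answer: dee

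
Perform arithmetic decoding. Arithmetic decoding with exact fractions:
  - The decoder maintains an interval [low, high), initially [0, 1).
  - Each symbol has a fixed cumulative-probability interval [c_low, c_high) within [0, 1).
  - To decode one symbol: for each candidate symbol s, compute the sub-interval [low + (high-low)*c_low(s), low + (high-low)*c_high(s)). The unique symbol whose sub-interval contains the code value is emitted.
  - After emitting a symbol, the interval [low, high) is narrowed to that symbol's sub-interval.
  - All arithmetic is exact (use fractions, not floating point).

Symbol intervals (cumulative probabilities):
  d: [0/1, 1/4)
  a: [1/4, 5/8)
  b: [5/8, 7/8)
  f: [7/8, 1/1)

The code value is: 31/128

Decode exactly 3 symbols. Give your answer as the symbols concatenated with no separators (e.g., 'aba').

Answer: dfb

Derivation:
Step 1: interval [0/1, 1/1), width = 1/1 - 0/1 = 1/1
  'd': [0/1 + 1/1*0/1, 0/1 + 1/1*1/4) = [0/1, 1/4) <- contains code 31/128
  'a': [0/1 + 1/1*1/4, 0/1 + 1/1*5/8) = [1/4, 5/8)
  'b': [0/1 + 1/1*5/8, 0/1 + 1/1*7/8) = [5/8, 7/8)
  'f': [0/1 + 1/1*7/8, 0/1 + 1/1*1/1) = [7/8, 1/1)
  emit 'd', narrow to [0/1, 1/4)
Step 2: interval [0/1, 1/4), width = 1/4 - 0/1 = 1/4
  'd': [0/1 + 1/4*0/1, 0/1 + 1/4*1/4) = [0/1, 1/16)
  'a': [0/1 + 1/4*1/4, 0/1 + 1/4*5/8) = [1/16, 5/32)
  'b': [0/1 + 1/4*5/8, 0/1 + 1/4*7/8) = [5/32, 7/32)
  'f': [0/1 + 1/4*7/8, 0/1 + 1/4*1/1) = [7/32, 1/4) <- contains code 31/128
  emit 'f', narrow to [7/32, 1/4)
Step 3: interval [7/32, 1/4), width = 1/4 - 7/32 = 1/32
  'd': [7/32 + 1/32*0/1, 7/32 + 1/32*1/4) = [7/32, 29/128)
  'a': [7/32 + 1/32*1/4, 7/32 + 1/32*5/8) = [29/128, 61/256)
  'b': [7/32 + 1/32*5/8, 7/32 + 1/32*7/8) = [61/256, 63/256) <- contains code 31/128
  'f': [7/32 + 1/32*7/8, 7/32 + 1/32*1/1) = [63/256, 1/4)
  emit 'b', narrow to [61/256, 63/256)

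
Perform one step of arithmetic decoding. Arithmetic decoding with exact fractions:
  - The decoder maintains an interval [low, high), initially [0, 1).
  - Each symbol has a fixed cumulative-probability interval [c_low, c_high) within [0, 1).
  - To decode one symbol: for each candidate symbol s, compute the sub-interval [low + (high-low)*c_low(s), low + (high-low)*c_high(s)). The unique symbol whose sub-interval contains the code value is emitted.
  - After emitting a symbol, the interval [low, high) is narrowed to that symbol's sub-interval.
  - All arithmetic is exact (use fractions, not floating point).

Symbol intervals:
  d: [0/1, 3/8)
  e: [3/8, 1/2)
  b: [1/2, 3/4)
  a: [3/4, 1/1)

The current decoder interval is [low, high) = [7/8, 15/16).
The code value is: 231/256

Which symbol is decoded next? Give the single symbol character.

Interval width = high − low = 15/16 − 7/8 = 1/16
Scaled code = (code − low) / width = (231/256 − 7/8) / 1/16 = 7/16
  d: [0/1, 3/8) 
  e: [3/8, 1/2) ← scaled code falls here ✓
  b: [1/2, 3/4) 
  a: [3/4, 1/1) 

Answer: e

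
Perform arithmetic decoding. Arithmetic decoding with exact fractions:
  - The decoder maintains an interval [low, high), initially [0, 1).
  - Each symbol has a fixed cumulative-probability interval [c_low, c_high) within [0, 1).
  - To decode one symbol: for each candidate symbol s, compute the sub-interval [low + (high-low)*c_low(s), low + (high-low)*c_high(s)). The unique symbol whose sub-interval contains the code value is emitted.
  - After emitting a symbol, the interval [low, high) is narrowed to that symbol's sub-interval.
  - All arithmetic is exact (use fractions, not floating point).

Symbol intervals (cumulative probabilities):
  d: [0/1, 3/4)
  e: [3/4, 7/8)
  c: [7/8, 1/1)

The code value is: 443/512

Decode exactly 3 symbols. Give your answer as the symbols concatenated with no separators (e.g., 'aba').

Answer: ecd

Derivation:
Step 1: interval [0/1, 1/1), width = 1/1 - 0/1 = 1/1
  'd': [0/1 + 1/1*0/1, 0/1 + 1/1*3/4) = [0/1, 3/4)
  'e': [0/1 + 1/1*3/4, 0/1 + 1/1*7/8) = [3/4, 7/8) <- contains code 443/512
  'c': [0/1 + 1/1*7/8, 0/1 + 1/1*1/1) = [7/8, 1/1)
  emit 'e', narrow to [3/4, 7/8)
Step 2: interval [3/4, 7/8), width = 7/8 - 3/4 = 1/8
  'd': [3/4 + 1/8*0/1, 3/4 + 1/8*3/4) = [3/4, 27/32)
  'e': [3/4 + 1/8*3/4, 3/4 + 1/8*7/8) = [27/32, 55/64)
  'c': [3/4 + 1/8*7/8, 3/4 + 1/8*1/1) = [55/64, 7/8) <- contains code 443/512
  emit 'c', narrow to [55/64, 7/8)
Step 3: interval [55/64, 7/8), width = 7/8 - 55/64 = 1/64
  'd': [55/64 + 1/64*0/1, 55/64 + 1/64*3/4) = [55/64, 223/256) <- contains code 443/512
  'e': [55/64 + 1/64*3/4, 55/64 + 1/64*7/8) = [223/256, 447/512)
  'c': [55/64 + 1/64*7/8, 55/64 + 1/64*1/1) = [447/512, 7/8)
  emit 'd', narrow to [55/64, 223/256)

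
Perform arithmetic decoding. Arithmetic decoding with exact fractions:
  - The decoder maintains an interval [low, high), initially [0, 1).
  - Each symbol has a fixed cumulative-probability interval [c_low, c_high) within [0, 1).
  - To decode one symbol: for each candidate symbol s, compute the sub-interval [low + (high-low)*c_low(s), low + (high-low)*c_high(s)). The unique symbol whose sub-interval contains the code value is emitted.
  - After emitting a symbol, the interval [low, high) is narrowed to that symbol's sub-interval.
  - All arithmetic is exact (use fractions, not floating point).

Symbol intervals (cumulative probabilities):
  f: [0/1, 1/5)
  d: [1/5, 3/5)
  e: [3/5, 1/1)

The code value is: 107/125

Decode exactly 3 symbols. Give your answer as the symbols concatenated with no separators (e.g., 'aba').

Answer: eef

Derivation:
Step 1: interval [0/1, 1/1), width = 1/1 - 0/1 = 1/1
  'f': [0/1 + 1/1*0/1, 0/1 + 1/1*1/5) = [0/1, 1/5)
  'd': [0/1 + 1/1*1/5, 0/1 + 1/1*3/5) = [1/5, 3/5)
  'e': [0/1 + 1/1*3/5, 0/1 + 1/1*1/1) = [3/5, 1/1) <- contains code 107/125
  emit 'e', narrow to [3/5, 1/1)
Step 2: interval [3/5, 1/1), width = 1/1 - 3/5 = 2/5
  'f': [3/5 + 2/5*0/1, 3/5 + 2/5*1/5) = [3/5, 17/25)
  'd': [3/5 + 2/5*1/5, 3/5 + 2/5*3/5) = [17/25, 21/25)
  'e': [3/5 + 2/5*3/5, 3/5 + 2/5*1/1) = [21/25, 1/1) <- contains code 107/125
  emit 'e', narrow to [21/25, 1/1)
Step 3: interval [21/25, 1/1), width = 1/1 - 21/25 = 4/25
  'f': [21/25 + 4/25*0/1, 21/25 + 4/25*1/5) = [21/25, 109/125) <- contains code 107/125
  'd': [21/25 + 4/25*1/5, 21/25 + 4/25*3/5) = [109/125, 117/125)
  'e': [21/25 + 4/25*3/5, 21/25 + 4/25*1/1) = [117/125, 1/1)
  emit 'f', narrow to [21/25, 109/125)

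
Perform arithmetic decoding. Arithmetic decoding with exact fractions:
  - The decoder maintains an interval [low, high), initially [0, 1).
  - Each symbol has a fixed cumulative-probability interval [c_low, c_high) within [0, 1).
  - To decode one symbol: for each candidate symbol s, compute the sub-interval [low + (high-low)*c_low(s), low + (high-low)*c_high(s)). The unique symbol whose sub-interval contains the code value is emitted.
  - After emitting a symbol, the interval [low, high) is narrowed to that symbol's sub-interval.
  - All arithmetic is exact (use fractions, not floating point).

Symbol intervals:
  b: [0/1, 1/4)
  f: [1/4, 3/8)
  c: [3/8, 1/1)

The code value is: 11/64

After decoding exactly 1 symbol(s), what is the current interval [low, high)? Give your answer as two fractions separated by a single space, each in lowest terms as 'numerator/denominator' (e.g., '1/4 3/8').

Answer: 0/1 1/4

Derivation:
Step 1: interval [0/1, 1/1), width = 1/1 - 0/1 = 1/1
  'b': [0/1 + 1/1*0/1, 0/1 + 1/1*1/4) = [0/1, 1/4) <- contains code 11/64
  'f': [0/1 + 1/1*1/4, 0/1 + 1/1*3/8) = [1/4, 3/8)
  'c': [0/1 + 1/1*3/8, 0/1 + 1/1*1/1) = [3/8, 1/1)
  emit 'b', narrow to [0/1, 1/4)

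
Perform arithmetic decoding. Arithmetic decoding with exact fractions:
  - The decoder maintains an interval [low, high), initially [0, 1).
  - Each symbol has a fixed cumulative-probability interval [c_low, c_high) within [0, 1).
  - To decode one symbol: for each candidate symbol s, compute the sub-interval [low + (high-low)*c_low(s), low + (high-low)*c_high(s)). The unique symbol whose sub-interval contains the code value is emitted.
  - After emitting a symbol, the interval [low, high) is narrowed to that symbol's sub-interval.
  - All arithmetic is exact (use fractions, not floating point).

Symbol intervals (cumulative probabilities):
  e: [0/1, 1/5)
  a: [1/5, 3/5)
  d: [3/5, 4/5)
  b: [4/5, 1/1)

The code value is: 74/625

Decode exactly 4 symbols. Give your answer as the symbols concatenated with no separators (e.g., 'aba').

Answer: eabb

Derivation:
Step 1: interval [0/1, 1/1), width = 1/1 - 0/1 = 1/1
  'e': [0/1 + 1/1*0/1, 0/1 + 1/1*1/5) = [0/1, 1/5) <- contains code 74/625
  'a': [0/1 + 1/1*1/5, 0/1 + 1/1*3/5) = [1/5, 3/5)
  'd': [0/1 + 1/1*3/5, 0/1 + 1/1*4/5) = [3/5, 4/5)
  'b': [0/1 + 1/1*4/5, 0/1 + 1/1*1/1) = [4/5, 1/1)
  emit 'e', narrow to [0/1, 1/5)
Step 2: interval [0/1, 1/5), width = 1/5 - 0/1 = 1/5
  'e': [0/1 + 1/5*0/1, 0/1 + 1/5*1/5) = [0/1, 1/25)
  'a': [0/1 + 1/5*1/5, 0/1 + 1/5*3/5) = [1/25, 3/25) <- contains code 74/625
  'd': [0/1 + 1/5*3/5, 0/1 + 1/5*4/5) = [3/25, 4/25)
  'b': [0/1 + 1/5*4/5, 0/1 + 1/5*1/1) = [4/25, 1/5)
  emit 'a', narrow to [1/25, 3/25)
Step 3: interval [1/25, 3/25), width = 3/25 - 1/25 = 2/25
  'e': [1/25 + 2/25*0/1, 1/25 + 2/25*1/5) = [1/25, 7/125)
  'a': [1/25 + 2/25*1/5, 1/25 + 2/25*3/5) = [7/125, 11/125)
  'd': [1/25 + 2/25*3/5, 1/25 + 2/25*4/5) = [11/125, 13/125)
  'b': [1/25 + 2/25*4/5, 1/25 + 2/25*1/1) = [13/125, 3/25) <- contains code 74/625
  emit 'b', narrow to [13/125, 3/25)
Step 4: interval [13/125, 3/25), width = 3/25 - 13/125 = 2/125
  'e': [13/125 + 2/125*0/1, 13/125 + 2/125*1/5) = [13/125, 67/625)
  'a': [13/125 + 2/125*1/5, 13/125 + 2/125*3/5) = [67/625, 71/625)
  'd': [13/125 + 2/125*3/5, 13/125 + 2/125*4/5) = [71/625, 73/625)
  'b': [13/125 + 2/125*4/5, 13/125 + 2/125*1/1) = [73/625, 3/25) <- contains code 74/625
  emit 'b', narrow to [73/625, 3/25)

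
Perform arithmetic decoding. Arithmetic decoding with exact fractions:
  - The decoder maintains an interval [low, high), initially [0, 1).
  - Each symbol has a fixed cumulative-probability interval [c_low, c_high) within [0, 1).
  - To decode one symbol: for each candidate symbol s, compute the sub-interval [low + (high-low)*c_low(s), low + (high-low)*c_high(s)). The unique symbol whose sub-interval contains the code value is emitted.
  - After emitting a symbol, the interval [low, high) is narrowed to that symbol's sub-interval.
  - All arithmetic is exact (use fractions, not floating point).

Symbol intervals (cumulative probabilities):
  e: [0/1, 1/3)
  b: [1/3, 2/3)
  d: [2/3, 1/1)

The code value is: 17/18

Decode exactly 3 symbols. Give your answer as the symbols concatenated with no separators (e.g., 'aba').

Step 1: interval [0/1, 1/1), width = 1/1 - 0/1 = 1/1
  'e': [0/1 + 1/1*0/1, 0/1 + 1/1*1/3) = [0/1, 1/3)
  'b': [0/1 + 1/1*1/3, 0/1 + 1/1*2/3) = [1/3, 2/3)
  'd': [0/1 + 1/1*2/3, 0/1 + 1/1*1/1) = [2/3, 1/1) <- contains code 17/18
  emit 'd', narrow to [2/3, 1/1)
Step 2: interval [2/3, 1/1), width = 1/1 - 2/3 = 1/3
  'e': [2/3 + 1/3*0/1, 2/3 + 1/3*1/3) = [2/3, 7/9)
  'b': [2/3 + 1/3*1/3, 2/3 + 1/3*2/3) = [7/9, 8/9)
  'd': [2/3 + 1/3*2/3, 2/3 + 1/3*1/1) = [8/9, 1/1) <- contains code 17/18
  emit 'd', narrow to [8/9, 1/1)
Step 3: interval [8/9, 1/1), width = 1/1 - 8/9 = 1/9
  'e': [8/9 + 1/9*0/1, 8/9 + 1/9*1/3) = [8/9, 25/27)
  'b': [8/9 + 1/9*1/3, 8/9 + 1/9*2/3) = [25/27, 26/27) <- contains code 17/18
  'd': [8/9 + 1/9*2/3, 8/9 + 1/9*1/1) = [26/27, 1/1)
  emit 'b', narrow to [25/27, 26/27)

Answer: ddb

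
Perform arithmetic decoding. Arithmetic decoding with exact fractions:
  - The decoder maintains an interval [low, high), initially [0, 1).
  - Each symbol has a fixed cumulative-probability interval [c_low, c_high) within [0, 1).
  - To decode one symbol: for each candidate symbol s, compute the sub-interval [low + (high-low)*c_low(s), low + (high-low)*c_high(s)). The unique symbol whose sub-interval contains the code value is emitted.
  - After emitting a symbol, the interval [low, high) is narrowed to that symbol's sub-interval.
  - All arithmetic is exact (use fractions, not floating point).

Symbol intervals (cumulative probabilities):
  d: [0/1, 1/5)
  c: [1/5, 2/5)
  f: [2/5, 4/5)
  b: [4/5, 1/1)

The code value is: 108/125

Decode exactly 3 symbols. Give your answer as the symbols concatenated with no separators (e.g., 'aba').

Step 1: interval [0/1, 1/1), width = 1/1 - 0/1 = 1/1
  'd': [0/1 + 1/1*0/1, 0/1 + 1/1*1/5) = [0/1, 1/5)
  'c': [0/1 + 1/1*1/5, 0/1 + 1/1*2/5) = [1/5, 2/5)
  'f': [0/1 + 1/1*2/5, 0/1 + 1/1*4/5) = [2/5, 4/5)
  'b': [0/1 + 1/1*4/5, 0/1 + 1/1*1/1) = [4/5, 1/1) <- contains code 108/125
  emit 'b', narrow to [4/5, 1/1)
Step 2: interval [4/5, 1/1), width = 1/1 - 4/5 = 1/5
  'd': [4/5 + 1/5*0/1, 4/5 + 1/5*1/5) = [4/5, 21/25)
  'c': [4/5 + 1/5*1/5, 4/5 + 1/5*2/5) = [21/25, 22/25) <- contains code 108/125
  'f': [4/5 + 1/5*2/5, 4/5 + 1/5*4/5) = [22/25, 24/25)
  'b': [4/5 + 1/5*4/5, 4/5 + 1/5*1/1) = [24/25, 1/1)
  emit 'c', narrow to [21/25, 22/25)
Step 3: interval [21/25, 22/25), width = 22/25 - 21/25 = 1/25
  'd': [21/25 + 1/25*0/1, 21/25 + 1/25*1/5) = [21/25, 106/125)
  'c': [21/25 + 1/25*1/5, 21/25 + 1/25*2/5) = [106/125, 107/125)
  'f': [21/25 + 1/25*2/5, 21/25 + 1/25*4/5) = [107/125, 109/125) <- contains code 108/125
  'b': [21/25 + 1/25*4/5, 21/25 + 1/25*1/1) = [109/125, 22/25)
  emit 'f', narrow to [107/125, 109/125)

Answer: bcf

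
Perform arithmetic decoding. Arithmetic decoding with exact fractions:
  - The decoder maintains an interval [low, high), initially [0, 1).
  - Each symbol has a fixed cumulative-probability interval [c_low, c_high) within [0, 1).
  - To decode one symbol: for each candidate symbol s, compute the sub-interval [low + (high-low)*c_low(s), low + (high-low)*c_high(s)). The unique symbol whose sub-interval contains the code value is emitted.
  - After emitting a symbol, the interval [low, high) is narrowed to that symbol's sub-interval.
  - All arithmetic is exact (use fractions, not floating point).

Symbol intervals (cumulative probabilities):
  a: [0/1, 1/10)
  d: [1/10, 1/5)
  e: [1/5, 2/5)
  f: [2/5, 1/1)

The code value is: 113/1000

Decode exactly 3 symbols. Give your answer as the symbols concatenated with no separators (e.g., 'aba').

Step 1: interval [0/1, 1/1), width = 1/1 - 0/1 = 1/1
  'a': [0/1 + 1/1*0/1, 0/1 + 1/1*1/10) = [0/1, 1/10)
  'd': [0/1 + 1/1*1/10, 0/1 + 1/1*1/5) = [1/10, 1/5) <- contains code 113/1000
  'e': [0/1 + 1/1*1/5, 0/1 + 1/1*2/5) = [1/5, 2/5)
  'f': [0/1 + 1/1*2/5, 0/1 + 1/1*1/1) = [2/5, 1/1)
  emit 'd', narrow to [1/10, 1/5)
Step 2: interval [1/10, 1/5), width = 1/5 - 1/10 = 1/10
  'a': [1/10 + 1/10*0/1, 1/10 + 1/10*1/10) = [1/10, 11/100)
  'd': [1/10 + 1/10*1/10, 1/10 + 1/10*1/5) = [11/100, 3/25) <- contains code 113/1000
  'e': [1/10 + 1/10*1/5, 1/10 + 1/10*2/5) = [3/25, 7/50)
  'f': [1/10 + 1/10*2/5, 1/10 + 1/10*1/1) = [7/50, 1/5)
  emit 'd', narrow to [11/100, 3/25)
Step 3: interval [11/100, 3/25), width = 3/25 - 11/100 = 1/100
  'a': [11/100 + 1/100*0/1, 11/100 + 1/100*1/10) = [11/100, 111/1000)
  'd': [11/100 + 1/100*1/10, 11/100 + 1/100*1/5) = [111/1000, 14/125)
  'e': [11/100 + 1/100*1/5, 11/100 + 1/100*2/5) = [14/125, 57/500) <- contains code 113/1000
  'f': [11/100 + 1/100*2/5, 11/100 + 1/100*1/1) = [57/500, 3/25)
  emit 'e', narrow to [14/125, 57/500)

Answer: dde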